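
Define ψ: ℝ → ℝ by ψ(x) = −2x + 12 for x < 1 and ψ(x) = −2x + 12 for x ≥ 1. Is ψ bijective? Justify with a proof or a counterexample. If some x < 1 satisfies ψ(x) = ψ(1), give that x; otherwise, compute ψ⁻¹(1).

11/2

Both pieces are strictly decreasing (slopes −2 and −2), so each is injective on its own interval.
The left piece maps (−∞, 1) onto (10, ∞); the right piece maps [1, ∞) onto (−∞, 10].
Since 10 = 10, the images partition ℝ: ψ is injective and surjective, hence bijective.
Because the two images are disjoint, no x < 1 has ψ(x) = ψ(1), so we compute ψ⁻¹(1): 1 lies in (−∞, 10], so solve −2x + 12 = 1: x = (1 − 12)/(−2) = 11/2.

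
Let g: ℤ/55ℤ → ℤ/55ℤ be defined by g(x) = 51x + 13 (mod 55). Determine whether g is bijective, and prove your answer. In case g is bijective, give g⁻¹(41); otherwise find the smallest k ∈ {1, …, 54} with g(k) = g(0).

Recall: injectivity means: for all a, b in the domain, g(a) = g(b) implies a = b.
Suppose g(a) = g(b) in ℤ/55ℤ. Then 51a + 13 ≡ 51b + 13 (mod 55), hence 51(a − b) ≡ 0 (mod 55).
Since gcd(51, 55) = 1, 51 is invertible modulo 55, hence a − b ≡ 0 (mod 55), i.e. a = b.
We now compute 51⁻¹ mod 55 explicitly. Euclid's algorithm: 55 = 1·51 + 4, 51 = 12·4 + 3, 4 = 1·3 + 1; back-substituting gives 1 = 41·51 − 38·55, so 51⁻¹ ≡ 41 (mod 55).
For any y ∈ ℤ/55ℤ, x = 41(y − 13) mod 55 satisfies g(x) = 51·41(y − 13) + 13 ≡ y (since 51·41 ≡ 1 mod 55). So every y has a preimage.
So g is bijective.
Since g is bijective, we find g⁻¹(41): we need 51x ≡ 41 − 13 ≡ 28 (mod 55). Using 51⁻¹ = 41: x ≡ 41·28 = 1148 = 20·55 + 48, so x = 48.
Check: g(48) = 51·48 + 13 = 2461 = 44·55 + 41 ≡ 41 (mod 55).

48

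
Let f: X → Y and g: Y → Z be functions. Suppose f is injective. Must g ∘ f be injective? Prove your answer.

No. Take X = Y = Z = {1, 2}, f = identity (injective), and g(x) = 1 for every x.
Then (g ∘ f)(1) = 1 = (g ∘ f)(2) with 1 ≠ 2, so g ∘ f is not injective.

not injective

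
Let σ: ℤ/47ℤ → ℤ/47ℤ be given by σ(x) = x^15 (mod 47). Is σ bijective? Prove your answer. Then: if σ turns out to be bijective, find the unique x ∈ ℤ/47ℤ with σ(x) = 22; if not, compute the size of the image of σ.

38

Since 47 is prime, the nonzero elements of ℤ/47ℤ form a cyclic group of order 46.
As gcd(15, 46) = 1, raising to the 15th power is a bijection on this group: if s^15 ≡ t^15 then (st^{−1})^15 = 1, and the only element of order dividing gcd(15, 46) = 1 is 1, so s = t.
With σ(0) = 0 this makes σ injective on all of ℤ/47ℤ, hence bijective (finite equal-size domain and codomain). In particular σ is bijective.
Since σ is bijective, we find the preimage of 22. The inverse of x ↦ x^15 on (ℤ/47ℤ)^× is x ↦ x^43, because 15·43 = 645 = 14·46 + 1 ≡ 1 (mod 46) and x^{46} = 1 for x ≠ 0 (Fermat). So σ⁻¹(22) = 22^43 mod 47.
Repeated squaring mod 47: 22^1 ≡ 22, 22^2 ≡ 22² = 484 ≡ 14, 22^4 ≡ 14² = 196 ≡ 8, 22^8 ≡ 8² = 64 ≡ 17, 22^16 ≡ 17² = 289 ≡ 7, 22^32 ≡ 7² = 49 ≡ 2. Since 43 = 32 + 8 + 2 + 1, 22^43 ≡ 2·17·14·22: 2·17 = 34, then 34·14 = 476 ≡ 6, then 6·22 = 132 ≡ 38. So 22^43 ≡ 38 (mod 47).
Hence σ⁻¹(22) = 38.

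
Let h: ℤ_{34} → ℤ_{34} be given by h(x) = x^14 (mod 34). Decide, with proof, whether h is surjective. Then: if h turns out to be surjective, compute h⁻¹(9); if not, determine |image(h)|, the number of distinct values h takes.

18

h(16): Repeated squaring mod 34: 16^1 ≡ 16, 16^2 ≡ 16² = 256 ≡ 18, 16^4 ≡ 18² = 324 ≡ 18, 16^8 ≡ 18² = 324 ≡ 18. Since 14 = 8 + 4 + 2, 16^14 ≡ 18·18·18: 18·18 = 324 ≡ 18, then 18·18 = 324 ≡ 18. So 16^14 ≡ 18 (mod 34).
h(18): Repeated squaring mod 34: 18^1 ≡ 18, 18^2 ≡ 18² = 324 ≡ 18, 18^4 ≡ 18² = 324 ≡ 18, 18^8 ≡ 18² = 324 ≡ 18. Since 14 = 8 + 4 + 2, 18^14 ≡ 18·18·18: 18·18 = 324 ≡ 18, then 18·18 = 324 ≡ 18. So 18^14 ≡ 18 (mod 34).
So h(16) = h(18) = 18 while 16 ≠ 18, so h is not injective.
A non-injective map from the 34-element set ℤ_{34} to itself takes at most 33 distinct values, so it cannot be surjective. Hence h is not surjective.
Since h is not surjective, we determine |image(h)|. Computing x^14 mod 34 for each x (by repeated squaring, reducing mod 34 at every step), the values h(0), h(1), …, h(33) are: 0, 1, 30, 19, 16, 15, 26, 25, 4, 21, 8, 9, 32, 33, 2, 13, 18, 17, 18, 13, 2, 33, 32, 9, 8, 21, 4, 25, 26, 15, 16, 19, 30, 1.
The distinct values are {0, 1, 2, 4, 8, 9, 13, 15, 16, 17, 18, 19, 21, 25, 26, 30, 32, 33}; there are 18 of them.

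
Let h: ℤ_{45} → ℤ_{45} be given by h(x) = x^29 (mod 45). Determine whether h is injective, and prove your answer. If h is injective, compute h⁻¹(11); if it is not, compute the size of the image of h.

35

h(0) = 0^29 = 0.
h(15): Repeated squaring mod 45: 15^1 ≡ 15, 15^2 ≡ 15² = 225 ≡ 0, 15^4 ≡ 0² = 0, 15^8 ≡ 0² = 0, 15^16 ≡ 0² = 0. Since 29 = 16 + 8 + 4 + 1, 15^29 ≡ 0·0·0·15: 0·0 = 0, then 0·0 = 0, then 0·15 = 0. So 15^29 ≡ 0 (mod 45).
So h(0) = h(15) = 0 while 0 ≠ 15, thus h is not injective.
Since h is not injective, we determine |image(h)|. Computing x^29 mod 45 for each x (by repeated squaring, reducing mod 45 at every step), the values h(0), h(1), …, h(44) are: 0, 1, 32, 18, 34, 20, 36, 22, 8, 9, 10, 41, 27, 43, 29, 0, 31, 17, 18, 19, 5, 36, 7, 38, 9, 40, 26, 27, 28, 14, 0, 16, 2, 18, 4, 35, 36, 37, 23, 9, 25, 11, 27, 13, 44.
The distinct values are {0, 1, 2, 4, 5, 7, 8, 9, 10, 11, 13, 14, 16, 17, 18, 19, 20, 22, 23, 25, 26, 27, 28, 29, 31, 32, 34, 35, 36, 37, 38, 40, 41, 43, 44}; there are 35 of them.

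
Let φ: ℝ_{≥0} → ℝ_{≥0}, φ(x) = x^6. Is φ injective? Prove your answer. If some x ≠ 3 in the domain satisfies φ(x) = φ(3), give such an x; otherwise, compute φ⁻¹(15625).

5

On ℝ_{≥0}, x ↦ x^6 is strictly increasing, so φ(u) = φ(v) forces u = v. So φ is injective.
Since x ↦ x^6 is strictly increasing on ℝ_{≥0}, it is injective there, so no x ≠ 3 in the domain has φ(x) = φ(3). We therefore compute φ⁻¹(15625) = 15625^{1/6} = 5 (indeed 5^6 = 15625).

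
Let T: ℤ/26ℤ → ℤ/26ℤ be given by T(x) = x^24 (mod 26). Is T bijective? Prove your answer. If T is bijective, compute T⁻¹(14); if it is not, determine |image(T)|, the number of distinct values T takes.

4

T(1) = 1^24 = 1.
T(3): Repeated squaring mod 26: 3^1 ≡ 3, 3^2 ≡ 3² = 9, 3^4 ≡ 9² = 81 ≡ 3, 3^8 ≡ 3² = 9, 3^16 ≡ 9² = 81 ≡ 3. Since 24 = 16 + 8, 3^24 ≡ 3·9: 3·9 = 27 ≡ 1. So 3^24 ≡ 1 (mod 26).
So T(1) = T(3) = 1 while 1 ≠ 3, therefore T is not injective, hence not bijective.
Since T is not bijective, we determine |image(T)|. Computing x^24 mod 26 for each x (by repeated squaring, reducing mod 26 at every step), the values T(0), T(1), …, T(25) are: 0, 1, 14, 1, 14, 1, 14, 1, 14, 1, 14, 1, 14, 13, 14, 1, 14, 1, 14, 1, 14, 1, 14, 1, 14, 1.
The distinct values are {0, 1, 13, 14}; there are 4 of them.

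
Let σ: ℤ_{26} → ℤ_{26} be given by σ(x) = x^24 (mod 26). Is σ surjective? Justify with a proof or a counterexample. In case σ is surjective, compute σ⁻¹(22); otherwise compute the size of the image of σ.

4

σ(1) = 1^24 = 1.
σ(3): Repeated squaring mod 26: 3^1 ≡ 3, 3^2 ≡ 3² = 9, 3^4 ≡ 9² = 81 ≡ 3, 3^8 ≡ 3² = 9, 3^16 ≡ 9² = 81 ≡ 3. Since 24 = 16 + 8, 3^24 ≡ 3·9: 3·9 = 27 ≡ 1. So 3^24 ≡ 1 (mod 26).
So σ(1) = σ(3) = 1 while 1 ≠ 3, thus σ is not injective.
A non-injective map from the 26-element set ℤ_{26} to itself takes at most 25 distinct values, so it cannot be surjective. So σ is not surjective.
Since σ is not surjective, we determine |image(σ)|. Computing x^24 mod 26 for each x (by repeated squaring, reducing mod 26 at every step), the values σ(0), σ(1), …, σ(25) are: 0, 1, 14, 1, 14, 1, 14, 1, 14, 1, 14, 1, 14, 13, 14, 1, 14, 1, 14, 1, 14, 1, 14, 1, 14, 1.
The distinct values are {0, 1, 13, 14}; there are 4 of them.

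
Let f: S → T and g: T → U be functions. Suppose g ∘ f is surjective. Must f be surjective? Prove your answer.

not surjective

No. Take S = {1, 2, 3}, T = {1, 2, 3, 4}, U = {1}, f(a) = 1 for every a ∈ S, and g(b) = 1 for every b ∈ T.
Then g ∘ f is surjective onto {1}, but 4 ∈ T has no preimage under f, so f is not surjective.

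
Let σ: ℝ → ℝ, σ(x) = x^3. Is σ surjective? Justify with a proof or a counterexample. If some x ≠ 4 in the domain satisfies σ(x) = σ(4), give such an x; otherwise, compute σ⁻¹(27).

For any y ∈ ℝ, x = y^{1/3} ∈ ℝ gives σ(x) = y, so σ is surjective.
Since x ↦ x^3 is strictly increasing on ℝ, it is injective there, so no x ≠ 4 in the domain has σ(x) = σ(4). We therefore compute σ⁻¹(27) = 27^{1/3} = 3 (indeed 3^3 = 27).

3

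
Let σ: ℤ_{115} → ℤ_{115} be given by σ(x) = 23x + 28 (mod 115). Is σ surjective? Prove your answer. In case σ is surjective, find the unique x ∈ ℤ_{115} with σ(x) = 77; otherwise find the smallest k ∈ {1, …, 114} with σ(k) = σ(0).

Recall: surjectivity means every element of the codomain has a preimage under σ.
Since gcd(23, 115) = 23, we have 23x ≡ 0 (mod 23) for all x, so σ(x) ≡ 5 (mod 23).
But 0 ≢ 5 (mod 23), so 0 ∈ ℤ_{115} has no preimage. Hence σ is not surjective.
Since σ is not surjective, we find the least positive k with σ(k) = σ(0): this means 23k ≡ 0 (mod 115), i.e. 115 ∣ 23k. Since gcd(23, 115) = 23, dividing through by 23 this holds exactly when 5 ∣ k.
The smallest positive such k is 5.

5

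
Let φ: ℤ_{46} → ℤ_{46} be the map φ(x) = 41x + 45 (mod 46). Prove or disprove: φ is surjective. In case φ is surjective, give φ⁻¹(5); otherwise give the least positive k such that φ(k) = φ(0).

Since gcd(41, 46) = 1, 41 is invertible modulo 46. Euclid's algorithm: 46 = 1·41 + 5, 41 = 8·5 + 1; back-substituting gives 1 = 9·41 − 8·46, so 41⁻¹ ≡ 9 (mod 46).
For any y ∈ ℤ_{46}, x = 9(y − 45) mod 46 satisfies φ(x) = 41·9(y − 45) + 45 ≡ y (since 41·9 ≡ 1 mod 46). So every y has a preimage.
Therefore φ is surjective.
Since φ is surjective, we find φ⁻¹(5): we need 41x ≡ 5 − 45 ≡ 6 (mod 46). Using 41⁻¹ = 9: x ≡ 9·6 = 54 = 1·46 + 8, so x = 8.
Check: φ(8) = 41·8 + 45 = 373 = 8·46 + 5 ≡ 5 (mod 46).

8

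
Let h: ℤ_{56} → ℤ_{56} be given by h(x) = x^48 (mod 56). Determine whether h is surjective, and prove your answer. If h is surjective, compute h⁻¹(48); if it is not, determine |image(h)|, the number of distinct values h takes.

4

h(1) = 1^48 = 1.
h(3): Repeated squaring mod 56: 3^1 ≡ 3, 3^2 ≡ 3² = 9, 3^4 ≡ 9² = 81 ≡ 25, 3^8 ≡ 25² = 625 ≡ 9, 3^16 ≡ 9² = 81 ≡ 25, 3^32 ≡ 25² = 625 ≡ 9. Since 48 = 32 + 16, 3^48 ≡ 9·25: 9·25 = 225 ≡ 1. So 3^48 ≡ 1 (mod 56).
So h(1) = h(3) = 1 while 1 ≠ 3, hence h is not injective.
A non-injective map from the 56-element set ℤ_{56} to itself takes at most 55 distinct values, so it cannot be surjective. Thus h is not surjective.
Since h is not surjective, we determine |image(h)|. Computing x^48 mod 56 for each x (by repeated squaring, reducing mod 56 at every step), the values h(0), h(1), …, h(55) are: 0, 1, 8, 1, 8, 1, 8, 49, 8, 1, 8, 1, 8, 1, 0, 1, 8, 1, 8, 1, 8, 49, 8, 1, 8, 1, 8, 1, 0, 1, 8, 1, 8, 1, 8, 49, 8, 1, 8, 1, 8, 1, 0, 1, 8, 1, 8, 1, 8, 49, 8, 1, 8, 1, 8, 1.
The distinct values are {0, 1, 8, 49}; there are 4 of them.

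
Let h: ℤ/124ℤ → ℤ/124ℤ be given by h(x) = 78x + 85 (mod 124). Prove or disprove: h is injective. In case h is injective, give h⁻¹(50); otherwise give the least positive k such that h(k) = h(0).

Recall that h is injective if h(x_1) = h(x_2) implies x_1 = x_2.
We have gcd(78, 124) = 2 > 1. Taking x_1 = 0 and x_2 = 62: h(0) = 85 and h(62) = 78·62 + 85 = 4921 ≡ 85 (mod 124).
So h(0) = h(62) while 0 ≠ 62, thus h is not injective.
Since h is not injective, we find the least positive k with h(k) = h(0): this means 78k ≡ 0 (mod 124), i.e. 124 ∣ 78k. Since gcd(78, 124) = 2, dividing through by 2 this holds exactly when 62 ∣ 39k, and as gcd(39, 62) = 1, exactly when 62 ∣ k.
The smallest positive such k is 62.

62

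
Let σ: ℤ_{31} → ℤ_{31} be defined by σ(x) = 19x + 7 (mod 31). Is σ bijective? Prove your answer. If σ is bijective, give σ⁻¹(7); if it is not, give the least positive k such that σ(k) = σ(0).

Recall that σ is injective if σ(a) = σ(b) implies a = b.
Suppose σ(a) = σ(b) in ℤ_{31}. Then 19a + 7 ≡ 19b + 7 (mod 31), therefore 19(a − b) ≡ 0 (mod 31).
Since gcd(19, 31) = 1, 19 is invertible modulo 31, therefore a − b ≡ 0 (mod 31), i.e. a = b.
We now compute 19⁻¹ mod 31 explicitly. Euclid's algorithm: 31 = 1·19 + 12, 19 = 1·12 + 7, 12 = 1·7 + 5, 7 = 1·5 + 2, 5 = 2·2 + 1; back-substituting gives 1 = 18·19 − 11·31, so 19⁻¹ ≡ 18 (mod 31).
For any y ∈ ℤ_{31}, x = 18(y − 7) mod 31 satisfies σ(x) = 19·18(y − 7) + 7 ≡ y (since 19·18 ≡ 1 mod 31). So every y has a preimage.
Hence σ is bijective.
Since σ is bijective, we find σ⁻¹(7): we need 19x ≡ 7 − 7 ≡ 0 (mod 31). Using 19⁻¹ = 18: x ≡ 18·0 = 0, so x = 0.
Check: σ(0) = 19·0 + 7 = 7 ≡ 7 (mod 31).

0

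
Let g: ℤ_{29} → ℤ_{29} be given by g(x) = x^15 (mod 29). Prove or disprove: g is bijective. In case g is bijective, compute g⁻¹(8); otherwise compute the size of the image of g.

21

Since 29 is prime, the nonzero elements of ℤ_{29} form a cyclic group of order 28.
As gcd(15, 28) = 1, raising to the 15th power is a bijection on this group: if s^15 ≡ t^15 then (st^{−1})^15 = 1, and the only element of order dividing gcd(15, 28) = 1 is 1, so s = t.
With g(0) = 0 this makes g injective on all of ℤ_{29}, hence bijective (finite equal-size domain and codomain). In particular g is bijective.
Since g is bijective, we find the preimage of 8. The inverse of x ↦ x^15 on (ℤ_{29})^× is x ↦ x^15, because 15·15 = 225 = 8·28 + 1 ≡ 1 (mod 28) and x^{28} = 1 for x ≠ 0 (Fermat). So g⁻¹(8) = 8^15 mod 29.
Repeated squaring mod 29: 8^1 ≡ 8, 8^2 ≡ 8² = 64 ≡ 6, 8^4 ≡ 6² = 36 ≡ 7, 8^8 ≡ 7² = 49 ≡ 20. Since 15 = 8 + 4 + 2 + 1, 8^15 ≡ 20·7·6·8: 20·7 = 140 ≡ 24, then 24·6 = 144 ≡ 28, then 28·8 = 224 ≡ 21. So 8^15 ≡ 21 (mod 29).
Hence g⁻¹(8) = 21.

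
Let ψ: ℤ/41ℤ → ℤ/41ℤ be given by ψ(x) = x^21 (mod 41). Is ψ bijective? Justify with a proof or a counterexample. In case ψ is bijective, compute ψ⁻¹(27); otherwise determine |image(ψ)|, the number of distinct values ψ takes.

Since 41 is prime, the nonzero elements of ℤ/41ℤ form a cyclic group of order 40.
As gcd(21, 40) = 1, raising to the 21st power is a bijection on this group: if u^21 ≡ v^21 then (uv^{−1})^21 = 1, and the only element of order dividing gcd(21, 40) = 1 is 1, so u = v.
With ψ(0) = 0 this makes ψ injective on all of ℤ/41ℤ, hence bijective (finite equal-size domain and codomain). In particular ψ is bijective.
Since ψ is bijective, we find the preimage of 27. The inverse of x ↦ x^21 on (ℤ/41ℤ)^× is x ↦ x^21, because 21·21 = 441 = 11·40 + 1 ≡ 1 (mod 40) and x^{40} = 1 for x ≠ 0 (Fermat). So ψ⁻¹(27) = 27^21 mod 41.
Repeated squaring mod 41: 27^1 ≡ 27, 27^2 ≡ 27² = 729 ≡ 32, 27^4 ≡ 32² = 1024 ≡ 40, 27^8 ≡ 40² = 1600 ≡ 1, 27^16 ≡ 1² = 1. Since 21 = 16 + 4 + 1, 27^21 ≡ 1·40·27: 1·40 = 40, then 40·27 = 1080 ≡ 14. So 27^21 ≡ 14 (mod 41).
Hence ψ⁻¹(27) = 14.

14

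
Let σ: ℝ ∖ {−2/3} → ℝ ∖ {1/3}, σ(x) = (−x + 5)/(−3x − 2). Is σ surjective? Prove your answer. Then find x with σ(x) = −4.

-3/13

For any y ≠ 1/3, solving y(−3x − 2) = −x + 5 for x gives a well-defined x ≠ −2/3. So σ is surjective.
Solving σ(x) = −4: cross-multiplying gives −x + 5 = −4(−3x − 2), which rearranges to −13x = 3, so x = −3/13.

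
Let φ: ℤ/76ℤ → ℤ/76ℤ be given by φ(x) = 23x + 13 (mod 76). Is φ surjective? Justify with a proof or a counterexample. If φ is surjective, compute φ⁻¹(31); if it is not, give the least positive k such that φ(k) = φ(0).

14

Since gcd(23, 76) = 1, 23 is invertible modulo 76. Euclid's algorithm: 76 = 3·23 + 7, 23 = 3·7 + 2, 7 = 3·2 + 1; back-substituting gives 1 = 43·23 − 13·76, so 23⁻¹ ≡ 43 (mod 76).
Then y ↦ 43(y − 13) is a two-sided inverse to φ, so every y ∈ ℤ/76ℤ has a preimage.
So φ is surjective.
Since φ is surjective, we find φ⁻¹(31): we need 23x ≡ 31 − 13 ≡ 18 (mod 76). Using 23⁻¹ = 43: x ≡ 43·18 = 774 = 10·76 + 14, so x = 14.
Check: φ(14) = 23·14 + 13 = 335 = 4·76 + 31 ≡ 31 (mod 76).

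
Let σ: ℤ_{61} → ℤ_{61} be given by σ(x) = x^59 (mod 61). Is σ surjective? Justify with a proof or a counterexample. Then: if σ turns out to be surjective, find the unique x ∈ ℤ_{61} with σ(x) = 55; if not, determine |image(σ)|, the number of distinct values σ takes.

Since 61 is prime, the nonzero elements of ℤ_{61} form a cyclic group of order 60.
As gcd(59, 60) = 1, raising to the 59th power is a bijection on this group: if x_1^59 ≡ x_2^59 then (x_1x_2^{−1})^59 = 1, and the only element of order dividing gcd(59, 60) = 1 is 1, so x_1 = x_2.
With σ(0) = 0 this makes σ injective on all of ℤ_{61}, hence bijective (finite equal-size domain and codomain). In particular σ is surjective.
Since σ is surjective, we find the preimage of 55. The inverse of x ↦ x^59 on (ℤ_{61})^× is x ↦ x^59, because 59·59 = 3481 = 58·60 + 1 ≡ 1 (mod 60) and x^{60} = 1 for x ≠ 0 (Fermat). So σ⁻¹(55) = 55^59 mod 61.
Repeated squaring mod 61: 55^1 ≡ 55, 55^2 ≡ 55² = 3025 ≡ 36, 55^4 ≡ 36² = 1296 ≡ 15, 55^8 ≡ 15² = 225 ≡ 42, 55^16 ≡ 42² = 1764 ≡ 56, 55^32 ≡ 56² = 3136 ≡ 25. Since 59 = 32 + 16 + 8 + 2 + 1, 55^59 ≡ 25·56·42·36·55: 25·56 = 1400 ≡ 58, then 58·42 = 2436 ≡ 57, then 57·36 = 2052 ≡ 39, then 39·55 = 2145 ≡ 10. So 55^59 ≡ 10 (mod 61).
Hence σ⁻¹(55) = 10.

10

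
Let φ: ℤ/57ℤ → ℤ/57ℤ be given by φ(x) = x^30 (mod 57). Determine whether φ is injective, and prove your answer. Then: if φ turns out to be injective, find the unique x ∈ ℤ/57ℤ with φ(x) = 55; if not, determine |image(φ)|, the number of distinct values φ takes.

8

φ(2): Repeated squaring mod 57: 2^1 ≡ 2, 2^2 ≡ 2² = 4, 2^4 ≡ 4² = 16, 2^8 ≡ 16² = 256 ≡ 28, 2^16 ≡ 28² = 784 ≡ 43. Since 30 = 16 + 8 + 4 + 2, 2^30 ≡ 43·28·16·4: 43·28 = 1204 ≡ 7, then 7·16 = 112 ≡ 55, then 55·4 = 220 ≡ 49. So 2^30 ≡ 49 (mod 57).
φ(5): Repeated squaring mod 57: 5^1 ≡ 5, 5^2 ≡ 5² = 25, 5^4 ≡ 25² = 625 ≡ 55, 5^8 ≡ 55² = 3025 ≡ 4, 5^16 ≡ 4² = 16. Since 30 = 16 + 8 + 4 + 2, 5^30 ≡ 16·4·55·25: 16·4 = 64 ≡ 7, then 7·55 = 385 ≡ 43, then 43·25 = 1075 ≡ 49. So 5^30 ≡ 49 (mod 57).
So φ(2) = φ(5) = 49 while 2 ≠ 5, so φ is not injective.
Since φ is not injective, we determine |image(φ)|. Computing x^30 mod 57 for each x (by repeated squaring, reducing mod 57 at every step), the values φ(0), φ(1), …, φ(56) are: 0, 1, 49, 30, 7, 49, 45, 1, 1, 45, 7, 1, 39, 7, 49, 45, 49, 49, 39, 19, 1, 30, 49, 7, 30, 7, 1, 39, 7, 7, 39, 1, 7, 30, 7, 49, 30, 1, 19, 39, 49, 49, 45, 49, 7, 39, 1, 7, 45, 1, 1, 45, 49, 7, 30, 49, 1.
The distinct values are {0, 1, 7, 19, 30, 39, 45, 49}; there are 8 of them.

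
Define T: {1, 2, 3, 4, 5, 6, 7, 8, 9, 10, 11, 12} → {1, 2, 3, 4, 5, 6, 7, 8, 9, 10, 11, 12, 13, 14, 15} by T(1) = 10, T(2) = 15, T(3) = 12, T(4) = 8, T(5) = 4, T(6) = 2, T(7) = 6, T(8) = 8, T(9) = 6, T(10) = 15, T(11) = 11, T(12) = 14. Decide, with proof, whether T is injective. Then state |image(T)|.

9

T(4) = 8 = T(8) with 4 ≠ 8, so T is not injective.
The image of T is {2, 4, 6, 8, 10, 11, 12, 14, 15}, which has 9 elements.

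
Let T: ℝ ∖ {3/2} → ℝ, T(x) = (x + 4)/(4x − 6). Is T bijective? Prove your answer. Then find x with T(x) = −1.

2/5

If T(x) = 1/4, cross-multiplying gives 4(x + 4) = 1(4x − 6), which simplifies to 16 = −6 — false.  So 1/4 has no preimage and T is not surjective.
Thus T is not bijective.
Solving T(x) = −1: cross-multiplying gives x + 4 = −1(4x − 6), which rearranges to 5x = 2, so x = 2/5.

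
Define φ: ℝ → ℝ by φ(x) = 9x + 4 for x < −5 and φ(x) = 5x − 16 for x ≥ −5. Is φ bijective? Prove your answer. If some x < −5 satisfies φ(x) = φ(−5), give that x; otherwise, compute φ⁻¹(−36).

Both pieces are strictly increasing (slopes 9 and 5), so each is injective on its own interval.
The left piece maps (−∞, −5) onto (−∞, −41); the right piece maps [−5, ∞) onto [−41, ∞).
Since −41 = −41, the images partition ℝ: φ is injective and surjective, hence bijective.
Because the two images are disjoint, no x < −5 has φ(x) = φ(−5), so we compute φ⁻¹(−36): −36 lies in [−41, ∞), so solve 5x − 16 = −36: x = (−36 + 16)/5 = −4.

-4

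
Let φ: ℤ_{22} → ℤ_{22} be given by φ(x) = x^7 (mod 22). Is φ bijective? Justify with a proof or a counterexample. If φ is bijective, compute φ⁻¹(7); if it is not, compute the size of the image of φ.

13

Computing x^7 mod 22 for each x (by repeated squaring, reducing mod 22 at every step), the values φ(0), φ(1), …, φ(21) are: 0, 1, 18, 9, 16, 3, 8, 17, 2, 15, 10, 11, 12, 7, 20, 5, 14, 19, 6, 13, 4, 21.
Every element of ℤ_{22} appears exactly once in this list, so φ is a bijection, and in particular bijective.
Since φ is bijective, we read off the preimage of 7 from the same table: φ(13) = 7, so φ⁻¹(7) = 13.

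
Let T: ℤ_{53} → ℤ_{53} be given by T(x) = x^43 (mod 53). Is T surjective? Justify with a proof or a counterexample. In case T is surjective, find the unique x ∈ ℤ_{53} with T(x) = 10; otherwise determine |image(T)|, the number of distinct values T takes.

Since 53 is prime, the nonzero elements of ℤ_{53} form a cyclic group of order 52.
As gcd(43, 52) = 1, raising to the 43rd power is a bijection on this group: if x_1^43 ≡ x_2^43 then (x_1x_2^{−1})^43 = 1, and the only element of order dividing gcd(43, 52) = 1 is 1, so x_1 = x_2.
With T(0) = 0 this makes T injective on all of ℤ_{53}, hence bijective (finite equal-size domain and codomain). In particular T is surjective.
Since T is surjective, we find the preimage of 10. The inverse of x ↦ x^43 on (ℤ_{53})^× is x ↦ x^23, because 43·23 = 989 = 19·52 + 1 ≡ 1 (mod 52) and x^{52} = 1 for x ≠ 0 (Fermat). So T⁻¹(10) = 10^23 mod 53.
Repeated squaring mod 53: 10^1 ≡ 10, 10^2 ≡ 10² = 100 ≡ 47, 10^4 ≡ 47² = 2209 ≡ 36, 10^8 ≡ 36² = 1296 ≡ 24, 10^16 ≡ 24² = 576 ≡ 46. Since 23 = 16 + 4 + 2 + 1, 10^23 ≡ 46·36·47·10: 46·36 = 1656 ≡ 13, then 13·47 = 611 ≡ 28, then 28·10 = 280 ≡ 15. So 10^23 ≡ 15 (mod 53).
Hence T⁻¹(10) = 15.

15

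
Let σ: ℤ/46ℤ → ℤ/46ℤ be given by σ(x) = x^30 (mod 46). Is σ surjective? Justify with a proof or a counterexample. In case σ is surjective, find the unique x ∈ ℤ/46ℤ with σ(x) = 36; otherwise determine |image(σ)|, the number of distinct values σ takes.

σ(22): Repeated squaring mod 46: 22^1 ≡ 22, 22^2 ≡ 22² = 484 ≡ 24, 22^4 ≡ 24² = 576 ≡ 24, 22^8 ≡ 24² = 576 ≡ 24, 22^16 ≡ 24² = 576 ≡ 24. Since 30 = 16 + 8 + 4 + 2, 22^30 ≡ 24·24·24·24: 24·24 = 576 ≡ 24, then 24·24 = 576 ≡ 24, then 24·24 = 576 ≡ 24. So 22^30 ≡ 24 (mod 46).
σ(24): Repeated squaring mod 46: 24^1 ≡ 24, 24^2 ≡ 24² = 576 ≡ 24, 24^4 ≡ 24² = 576 ≡ 24, 24^8 ≡ 24² = 576 ≡ 24, 24^16 ≡ 24² = 576 ≡ 24. Since 30 = 16 + 8 + 4 + 2, 24^30 ≡ 24·24·24·24: 24·24 = 576 ≡ 24, then 24·24 = 576 ≡ 24, then 24·24 = 576 ≡ 24. So 24^30 ≡ 24 (mod 46).
So σ(22) = σ(24) = 24 while 22 ≠ 24, hence σ is not injective.
A non-injective map from the 46-element set ℤ/46ℤ to itself takes at most 45 distinct values, so it cannot be surjective. Thus σ is not surjective.
Since σ is not surjective, we determine |image(σ)|. Computing x^30 mod 46 for each x (by repeated squaring, reducing mod 46 at every step), the values σ(0), σ(1), …, σ(45) are: 0, 1, 26, 29, 32, 39, 18, 35, 4, 13, 2, 31, 8, 25, 36, 27, 12, 41, 16, 9, 6, 3, 24, 23, 24, 3, 6, 9, 16, 41, 12, 27, 36, 25, 8, 31, 2, 13, 4, 35, 18, 39, 32, 29, 26, 1.
The distinct values are {0, 1, 2, 3, 4, 6, 8, 9, 12, 13, 16, 18, 23, 24, 25, 26, 27, 29, 31, 32, 35, 36, 39, 41}; there are 24 of them.

24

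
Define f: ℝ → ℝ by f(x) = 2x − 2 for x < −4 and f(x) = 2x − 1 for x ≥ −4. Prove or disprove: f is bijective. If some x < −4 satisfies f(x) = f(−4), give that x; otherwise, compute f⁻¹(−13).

Both pieces are strictly increasing (slopes 2 and 2), so each is injective on its own interval.
The left piece maps (−∞, −4) onto (−∞, −10); the right piece maps [−4, ∞) onto [−9, ∞).
The images leave a gap (−10 has no preimage), so f is not surjective, hence not bijective.
Because the two images are disjoint, no x < −4 has f(x) = f(−4), so we compute f⁻¹(−13): −13 lies in (−∞, −10), so solve 2x − 2 = −13: x = (−13 + 2)/2 = −11/2.

-11/2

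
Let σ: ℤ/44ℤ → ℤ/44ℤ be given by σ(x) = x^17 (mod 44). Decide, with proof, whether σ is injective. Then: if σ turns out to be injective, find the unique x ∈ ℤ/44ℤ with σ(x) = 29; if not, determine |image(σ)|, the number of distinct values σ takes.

33

σ(0) = 0^17 = 0.
σ(22): Repeated squaring mod 44: 22^1 ≡ 22, 22^2 ≡ 22² = 484 ≡ 0, 22^4 ≡ 0² = 0, 22^8 ≡ 0² = 0, 22^16 ≡ 0² = 0. Since 17 = 16 + 1, 22^17 ≡ 0·22: 0·22 = 0. So 22^17 ≡ 0 (mod 44).
So σ(0) = σ(22) = 0 while 0 ≠ 22, thus σ is not injective.
Since σ is not injective, we determine |image(σ)|. Computing x^17 mod 44 for each x (by repeated squaring, reducing mod 44 at every step), the values σ(0), σ(1), …, σ(43) are: 0, 1, 40, 31, 16, 25, 8, 39, 24, 37, 32, 11, 12, 29, 20, 27, 36, 41, 28, 35, 4, 21, 0, 23, 40, 9, 16, 3, 8, 17, 24, 15, 32, 33, 12, 7, 20, 5, 36, 19, 28, 13, 4, 43.
The distinct values are {0, 1, 3, 4, 5, 7, 8, 9, 11, 12, 13, 15, 16, 17, 19, 20, 21, 23, 24, 25, 27, 28, 29, 31, 32, 33, 35, 36, 37, 39, 40, 41, 43}; there are 33 of them.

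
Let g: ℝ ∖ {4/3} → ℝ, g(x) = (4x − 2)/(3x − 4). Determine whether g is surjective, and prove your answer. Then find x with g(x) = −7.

If g(x) = 4/3, cross-multiplying gives 3(4x − 2) = 4(3x − 4), which simplifies to −6 = −16 — false.  So 4/3 has no preimage and g is not surjective.
Solving g(x) = −7: cross-multiplying gives 4x − 2 = −7(3x − 4), which rearranges to 25x = 30, so x = 6/5.

6/5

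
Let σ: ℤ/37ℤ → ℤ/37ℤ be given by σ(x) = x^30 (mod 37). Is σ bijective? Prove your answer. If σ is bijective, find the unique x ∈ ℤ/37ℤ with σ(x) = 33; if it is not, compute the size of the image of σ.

7

σ(3): Repeated squaring mod 37: 3^1 ≡ 3, 3^2 ≡ 3² = 9, 3^4 ≡ 9² = 81 ≡ 7, 3^8 ≡ 7² = 49 ≡ 12, 3^16 ≡ 12² = 144 ≡ 33. Since 30 = 16 + 8 + 4 + 2, 3^30 ≡ 33·12·7·9: 33·12 = 396 ≡ 26, then 26·7 = 182 ≡ 34, then 34·9 = 306 ≡ 10. So 3^30 ≡ 10 (mod 37).
σ(4): Repeated squaring mod 37: 4^1 ≡ 4, 4^2 ≡ 4² = 16, 4^4 ≡ 16² = 256 ≡ 34, 4^8 ≡ 34² = 1156 ≡ 9, 4^16 ≡ 9² = 81 ≡ 7. Since 30 = 16 + 8 + 4 + 2, 4^30 ≡ 7·9·34·16: 7·9 = 63 ≡ 26, then 26·34 = 884 ≡ 33, then 33·16 = 528 ≡ 10. So 4^30 ≡ 10 (mod 37).
So σ(3) = σ(4) = 10 while 3 ≠ 4, therefore σ is not injective, hence not bijective.
Since σ is not bijective, we determine |image(σ)|. Computing x^30 mod 37 for each x (by repeated squaring, reducing mod 37 at every step), the values σ(0), σ(1), …, σ(36) are: 0, 1, 11, 10, 10, 27, 36, 10, 36, 26, 1, 1, 26, 27, 36, 11, 26, 11, 27, 27, 11, 26, 11, 36, 27, 26, 1, 1, 26, 36, 10, 36, 27, 10, 10, 11, 1.
The distinct values are {0, 1, 10, 11, 26, 27, 36}; there are 7 of them.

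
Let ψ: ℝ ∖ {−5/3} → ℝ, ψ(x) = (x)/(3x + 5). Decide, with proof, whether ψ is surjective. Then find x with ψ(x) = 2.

If ψ(x) = 1/3, cross-multiplying gives 3(x) = 1(3x + 5), which simplifies to 0 = 5 — false.  So 1/3 has no preimage and ψ is not surjective.
Solving ψ(x) = 2: cross-multiplying gives x = 2(3x + 5), which rearranges to −5x = 10, so x = −2.

-2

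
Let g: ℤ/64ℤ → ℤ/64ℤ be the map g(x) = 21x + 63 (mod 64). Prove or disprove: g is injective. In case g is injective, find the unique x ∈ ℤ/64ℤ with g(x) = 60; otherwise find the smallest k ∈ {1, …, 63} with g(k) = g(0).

Suppose g(x_1) = g(x_2) in ℤ/64ℤ. Then 21x_1 + 63 ≡ 21x_2 + 63 (mod 64), thus 21(x_1 − x_2) ≡ 0 (mod 64).
Since gcd(21, 64) = 1, 21 is invertible modulo 64, therefore x_1 − x_2 ≡ 0 (mod 64), i.e. x_1 = x_2.
Thus g is injective.
We now compute 21⁻¹ mod 64 explicitly. Euclid's algorithm: 64 = 3·21 + 1; back-substituting gives 1 = 61·21 − 20·64, so 21⁻¹ ≡ 61 (mod 64).
Since g is injective, we compute g⁻¹(60): solve 21x + 63 ≡ 60 (mod 64), i.e. 21x ≡ 61 (mod 64).
Multiplying by 21⁻¹ = 61 gives x ≡ 61·61 = 3721 = 58·64 + 9 ≡ 9 (mod 64).
Check: g(9) = 21·9 + 63 = 252 = 3·64 + 60 ≡ 60 (mod 64).

9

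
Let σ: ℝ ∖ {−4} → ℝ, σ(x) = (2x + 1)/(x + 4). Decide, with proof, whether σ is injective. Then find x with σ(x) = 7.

-27/5

Suppose σ(x_1) = σ(x_2). Cross-multiplying: (2x_1 + 1)(x_2 + 4) = (2x_2 + 1)(x_1 + 4).
Expanding both sides and cancelling the symmetric terms leaves 7·(x_1 − x_2) = 0. Since 7 ≠ 0, x_1 = x_2. Hence σ is injective.
Solving σ(x) = 7: cross-multiplying gives 2x + 1 = 7(x + 4), which rearranges to −5x = 27, so x = −27/5.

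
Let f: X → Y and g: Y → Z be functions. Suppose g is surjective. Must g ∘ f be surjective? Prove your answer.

not surjective

No. Take X = {0}, Y = Z = {0, 1, 2, 3}, f(0) = 0, and g = identity (surjective).
Then (g ∘ f)(0) = 0, and 3 ∈ Z has no preimage under g ∘ f, so g ∘ f is not surjective.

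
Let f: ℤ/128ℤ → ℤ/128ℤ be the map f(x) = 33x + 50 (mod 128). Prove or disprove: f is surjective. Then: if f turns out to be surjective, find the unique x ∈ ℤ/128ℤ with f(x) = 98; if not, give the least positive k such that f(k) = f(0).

48

Since gcd(33, 128) = 1, 33 is invertible modulo 128. Euclid's algorithm: 128 = 3·33 + 29, 33 = 1·29 + 4, 29 = 7·4 + 1; back-substituting gives 1 = 97·33 − 25·128, so 33⁻¹ ≡ 97 (mod 128).
Then y ↦ 97(y − 50) is a two-sided inverse to f, so every y ∈ ℤ/128ℤ has a preimage.
Hence f is surjective.
Since f is surjective, we find f⁻¹(98): we need 33x ≡ 98 − 50 ≡ 48 (mod 128). Using 33⁻¹ = 97: x ≡ 97·48 = 4656 = 36·128 + 48, so x = 48.
Check: f(48) = 33·48 + 50 = 1634 = 12·128 + 98 ≡ 98 (mod 128).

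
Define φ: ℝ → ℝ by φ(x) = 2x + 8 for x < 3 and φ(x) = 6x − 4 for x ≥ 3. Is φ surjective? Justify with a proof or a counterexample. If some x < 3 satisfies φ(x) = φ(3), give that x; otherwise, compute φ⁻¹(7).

Both pieces are strictly increasing (slopes 2 and 6), so each is injective on its own interval.
The left piece maps (−∞, 3) onto (−∞, 14); the right piece maps [3, ∞) onto [14, ∞).
These images together cover ℝ, so φ is surjective.
Because the two images are disjoint, no x < 3 has φ(x) = φ(3), so we compute φ⁻¹(7): 7 lies in (−∞, 14), so solve 2x + 8 = 7: x = (7 − 8)/2 = −1/2.

-1/2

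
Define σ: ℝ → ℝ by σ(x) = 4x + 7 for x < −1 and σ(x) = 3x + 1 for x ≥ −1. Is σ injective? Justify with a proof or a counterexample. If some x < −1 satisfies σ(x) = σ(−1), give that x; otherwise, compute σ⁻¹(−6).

-9/4

Both pieces are strictly increasing (slopes 4 and 3), so each is injective on its own interval.
The left piece maps (−∞, −1) onto (−∞, 3); the right piece maps [−1, ∞) onto [−2, ∞).
These images overlap. In particular σ(−1) = −2 (right piece), and solving 4x + 7 = −2 on the left piece gives x = −9/4 < −1.
So σ(−9/4) = σ(−1) with −9/4 ≠ −1, and σ is not injective. This x = −9/4 is the requested value below −1.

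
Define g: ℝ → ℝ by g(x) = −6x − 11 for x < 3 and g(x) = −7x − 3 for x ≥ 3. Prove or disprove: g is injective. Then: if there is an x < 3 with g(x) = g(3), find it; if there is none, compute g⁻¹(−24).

13/6

Both pieces are strictly decreasing (slopes −6 and −7), so each is injective on its own interval.
The left piece maps (−∞, 3) onto (−29, ∞); the right piece maps [3, ∞) onto (−∞, −24].
These images overlap. In particular g(3) = −24 (right piece), and solving −6x − 11 = −24 on the left piece gives x = 13/6 < 3.
So g(13/6) = g(3) with 13/6 ≠ 3, and g is not injective. This x = 13/6 is the requested value below 3.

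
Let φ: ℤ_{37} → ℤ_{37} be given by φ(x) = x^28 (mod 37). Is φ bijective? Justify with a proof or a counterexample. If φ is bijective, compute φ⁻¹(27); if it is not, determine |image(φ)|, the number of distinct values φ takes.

φ(1) = 1^28 = 1.
φ(6): Repeated squaring mod 37: 6^1 ≡ 6, 6^2 ≡ 6² = 36, 6^4 ≡ 36² = 1296 ≡ 1, 6^8 ≡ 1² = 1, 6^16 ≡ 1² = 1. Since 28 = 16 + 8 + 4, 6^28 ≡ 1·1·1: 1·1 = 1, then 1·1 = 1. So 6^28 ≡ 1 (mod 37).
So φ(1) = φ(6) = 1 while 1 ≠ 6, therefore φ is not injective, hence not bijective.
Since φ is not bijective, we determine |image(φ)|. Computing x^28 mod 37 for each x (by repeated squaring, reducing mod 37 at every step), the values φ(0), φ(1), …, φ(36) are: 0, 1, 12, 34, 33, 7, 1, 7, 26, 9, 10, 26, 12, 33, 10, 16, 16, 9, 34, 34, 9, 16, 16, 10, 33, 12, 26, 10, 9, 26, 7, 1, 7, 33, 34, 12, 1.
The distinct values are {0, 1, 7, 9, 10, 12, 16, 26, 33, 34}; there are 10 of them.

10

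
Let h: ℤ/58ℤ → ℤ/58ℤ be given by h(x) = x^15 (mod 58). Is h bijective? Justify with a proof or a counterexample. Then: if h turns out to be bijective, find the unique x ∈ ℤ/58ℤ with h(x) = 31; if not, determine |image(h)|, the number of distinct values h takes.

27

Computing x^15 mod 58 for each x (by repeated squaring, reducing mod 58 at every step), the values h(0), h(1), …, h(57) are: 0, 1, 56, 55, 4, 5, 6, 7, 50, 9, 48, 47, 46, 13, 44, 43, 16, 41, 40, 39, 20, 37, 22, 23, 24, 25, 32, 31, 28, 29, 30, 27, 26, 33, 34, 35, 36, 21, 38, 19, 18, 17, 42, 15, 14, 45, 12, 11, 10, 49, 8, 51, 52, 53, 54, 3, 2, 57.
Every element of ℤ/58ℤ appears exactly once in this list, so h is a bijection, and in particular bijective.
Since h is bijective, we read off the preimage of 31 from the same table: h(27) = 31, so h⁻¹(31) = 27.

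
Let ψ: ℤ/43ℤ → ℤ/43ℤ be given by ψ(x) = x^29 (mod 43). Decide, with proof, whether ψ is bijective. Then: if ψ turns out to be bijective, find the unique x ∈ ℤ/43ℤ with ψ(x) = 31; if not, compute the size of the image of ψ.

Since 43 is prime, the nonzero elements of ℤ/43ℤ form a cyclic group of order 42.
As gcd(29, 42) = 1, raising to the 29th power is a bijection on this group: if u^29 ≡ v^29 then (uv^{−1})^29 = 1, and the only element of order dividing gcd(29, 42) = 1 is 1, so u = v.
With ψ(0) = 0 this makes ψ injective on all of ℤ/43ℤ, hence bijective (finite equal-size domain and codomain). In particular ψ is bijective.
Since ψ is bijective, we find the preimage of 31. The inverse of x ↦ x^29 on (ℤ/43ℤ)^× is x ↦ x^29, because 29·29 = 841 = 20·42 + 1 ≡ 1 (mod 42) and x^{42} = 1 for x ≠ 0 (Fermat). So ψ⁻¹(31) = 31^29 mod 43.
Repeated squaring mod 43: 31^1 ≡ 31, 31^2 ≡ 31² = 961 ≡ 15, 31^4 ≡ 15² = 225 ≡ 10, 31^8 ≡ 10² = 100 ≡ 14, 31^16 ≡ 14² = 196 ≡ 24. Since 29 = 16 + 8 + 4 + 1, 31^29 ≡ 24·14·10·31: 24·14 = 336 ≡ 35, then 35·10 = 350 ≡ 6, then 6·31 = 186 ≡ 14. So 31^29 ≡ 14 (mod 43).
Hence ψ⁻¹(31) = 14.

14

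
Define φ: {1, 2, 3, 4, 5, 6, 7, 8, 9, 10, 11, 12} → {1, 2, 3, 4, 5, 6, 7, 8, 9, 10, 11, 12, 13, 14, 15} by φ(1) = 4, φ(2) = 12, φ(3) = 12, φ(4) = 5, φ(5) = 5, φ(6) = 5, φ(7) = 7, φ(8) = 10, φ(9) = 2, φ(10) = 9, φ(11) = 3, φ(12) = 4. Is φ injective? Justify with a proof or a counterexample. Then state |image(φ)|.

8

φ(2) = 12 = φ(3) with 2 ≠ 3, so φ is not injective.
The image of φ is {2, 3, 4, 5, 7, 9, 10, 12}, which has 8 elements.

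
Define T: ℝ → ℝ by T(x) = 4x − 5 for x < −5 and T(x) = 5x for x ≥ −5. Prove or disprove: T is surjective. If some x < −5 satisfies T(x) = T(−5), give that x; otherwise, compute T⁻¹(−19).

Both pieces are strictly increasing (slopes 4 and 5), so each is injective on its own interval.
The left piece maps (−∞, −5) onto (−∞, −25); the right piece maps [−5, ∞) onto [−25, ∞).
These images together cover ℝ, so T is surjective.
Because the two images are disjoint, no x < −5 has T(x) = T(−5), so we compute T⁻¹(−19): −19 lies in [−25, ∞), so solve 5x = −19: x = (−19 − 0)/5 = −19/5.

-19/5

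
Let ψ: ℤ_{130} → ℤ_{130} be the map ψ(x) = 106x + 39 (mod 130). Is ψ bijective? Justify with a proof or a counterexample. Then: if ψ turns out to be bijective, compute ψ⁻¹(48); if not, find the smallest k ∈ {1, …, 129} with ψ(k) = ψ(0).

65

We have gcd(106, 130) = 2 > 1. Taking u = 0 and v = 65: ψ(0) = 39 and ψ(65) = 106·65 + 39 = 6929 ≡ 39 (mod 130).
So ψ(0) = ψ(65) while 0 ≠ 65, therefore ψ is not injective, hence not bijective.
Since ψ is not bijective, we find the least positive k with ψ(k) = ψ(0): this means 106k ≡ 0 (mod 130), i.e. 130 ∣ 106k. Since gcd(106, 130) = 2, dividing through by 2 this holds exactly when 65 ∣ 53k, and as gcd(53, 65) = 1, exactly when 65 ∣ k.
The smallest positive such k is 65.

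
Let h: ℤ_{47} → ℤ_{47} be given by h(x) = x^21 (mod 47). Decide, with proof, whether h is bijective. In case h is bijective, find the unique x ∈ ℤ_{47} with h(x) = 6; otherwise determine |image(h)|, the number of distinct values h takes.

Since 47 is prime, the nonzero elements of ℤ_{47} form a cyclic group of order 46.
As gcd(21, 46) = 1, raising to the 21st power is a bijection on this group: if a^21 ≡ b^21 then (ab^{−1})^21 = 1, and the only element of order dividing gcd(21, 46) = 1 is 1, so a = b.
With h(0) = 0 this makes h injective on all of ℤ_{47}, hence bijective (finite equal-size domain and codomain). In particular h is bijective.
Since h is bijective, we find the preimage of 6. The inverse of x ↦ x^21 on (ℤ_{47})^× is x ↦ x^11, because 21·11 = 231 = 5·46 + 1 ≡ 1 (mod 46) and x^{46} = 1 for x ≠ 0 (Fermat). So h⁻¹(6) = 6^11 mod 47.
Repeated squaring mod 47: 6^1 ≡ 6, 6^2 ≡ 6² = 36, 6^4 ≡ 36² = 1296 ≡ 27, 6^8 ≡ 27² = 729 ≡ 24. Since 11 = 8 + 2 + 1, 6^11 ≡ 24·36·6: 24·36 = 864 ≡ 18, then 18·6 = 108 ≡ 14. So 6^11 ≡ 14 (mod 47).
Hence h⁻¹(6) = 14.

14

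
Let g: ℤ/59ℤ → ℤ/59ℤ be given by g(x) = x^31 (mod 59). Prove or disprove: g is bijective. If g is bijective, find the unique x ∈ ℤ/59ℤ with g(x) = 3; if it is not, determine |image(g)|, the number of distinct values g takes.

Since 59 is prime, the nonzero elements of ℤ/59ℤ form a cyclic group of order 58.
As gcd(31, 58) = 1, raising to the 31st power is a bijection on this group: if s^31 ≡ t^31 then (st^{−1})^31 = 1, and the only element of order dividing gcd(31, 58) = 1 is 1, so s = t.
With g(0) = 0 this makes g injective on all of ℤ/59ℤ, hence bijective (finite equal-size domain and codomain). In particular g is bijective.
Since g is bijective, we find the preimage of 3. The inverse of x ↦ x^31 on (ℤ/59ℤ)^× is x ↦ x^15, because 31·15 = 465 = 8·58 + 1 ≡ 1 (mod 58) and x^{58} = 1 for x ≠ 0 (Fermat). So g⁻¹(3) = 3^15 mod 59.
Repeated squaring mod 59: 3^1 ≡ 3, 3^2 ≡ 3² = 9, 3^4 ≡ 9² = 81 ≡ 22, 3^8 ≡ 22² = 484 ≡ 12. Since 15 = 8 + 4 + 2 + 1, 3^15 ≡ 12·22·9·3: 12·22 = 264 ≡ 28, then 28·9 = 252 ≡ 16, then 16·3 = 48. So 3^15 ≡ 48 (mod 59).
Hence g⁻¹(3) = 48.

48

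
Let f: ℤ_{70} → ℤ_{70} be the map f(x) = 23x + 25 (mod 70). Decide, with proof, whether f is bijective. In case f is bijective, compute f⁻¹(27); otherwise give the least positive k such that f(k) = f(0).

Suppose f(x_1) = f(x_2) in ℤ_{70}. Then 23x_1 + 25 ≡ 23x_2 + 25 (mod 70), thus 23(x_1 − x_2) ≡ 0 (mod 70).
Since gcd(23, 70) = 1, 23 is invertible modulo 70, therefore x_1 − x_2 ≡ 0 (mod 70), i.e. x_1 = x_2.
We now compute 23⁻¹ mod 70 explicitly. Euclid's algorithm: 70 = 3·23 + 1; back-substituting gives 1 = 67·23 − 22·70, so 23⁻¹ ≡ 67 (mod 70).
For any y ∈ ℤ_{70}, x = 67(y − 25) mod 70 satisfies f(x) = 23·67(y − 25) + 25 ≡ y (since 23·67 ≡ 1 mod 70). So every y has a preimage.
Thus f is bijective.
Since f is bijective, we find f⁻¹(27): we need 23x ≡ 27 − 25 ≡ 2 (mod 70). Using 23⁻¹ = 67: x ≡ 67·2 = 134 = 1·70 + 64, so x = 64.
Check: f(64) = 23·64 + 25 = 1497 = 21·70 + 27 ≡ 27 (mod 70).

64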